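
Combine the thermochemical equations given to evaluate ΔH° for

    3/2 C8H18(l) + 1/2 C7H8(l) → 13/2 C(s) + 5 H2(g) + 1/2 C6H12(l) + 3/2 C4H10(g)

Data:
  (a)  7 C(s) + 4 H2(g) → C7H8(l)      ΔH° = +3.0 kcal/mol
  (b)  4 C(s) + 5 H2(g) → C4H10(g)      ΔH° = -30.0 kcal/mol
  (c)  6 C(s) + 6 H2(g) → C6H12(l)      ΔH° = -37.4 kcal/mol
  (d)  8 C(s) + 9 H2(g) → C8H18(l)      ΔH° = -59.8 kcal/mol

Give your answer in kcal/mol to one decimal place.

ΔH° = 24.5 kcal/mol

(a) reversed and × 1/2 (reverse to put C7H8(l) on the reactant side; scale by 1/2 for the 1/2 C7H8(l)): (-1/2)·(+3.0) = -1.5 kcal/mol
(b) × 3/2 (scale by 3/2 for the 3/2 C4H10(g)): (3/2)·(-30.0) = -45.0 kcal/mol
(c) × 1/2 (×1/2 to match 1/2 C6H12(l) in the target): (1/2)·(-37.4) = -18.7 kcal/mol
(d) reversed and × 3/2 (C8H18(l) must end up as a reactant; ×3/2 to match 3/2 C8H18(l) in the target): (-3/2)·(-59.8) = +89.7 kcal/mol
ΔH° = (-1/2)·(+3.0) + (3/2)·(-30.0) + (1/2)·(-37.4) + (-3/2)·(-59.8) = 24.5 kcal/mol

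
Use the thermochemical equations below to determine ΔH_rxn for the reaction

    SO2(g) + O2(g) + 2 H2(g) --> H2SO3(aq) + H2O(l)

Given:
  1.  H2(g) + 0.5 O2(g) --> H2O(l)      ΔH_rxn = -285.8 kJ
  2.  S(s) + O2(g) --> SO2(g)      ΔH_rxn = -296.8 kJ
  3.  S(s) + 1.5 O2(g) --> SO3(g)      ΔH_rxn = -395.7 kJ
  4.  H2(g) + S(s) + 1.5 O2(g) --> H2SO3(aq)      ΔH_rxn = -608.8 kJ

eq. 1 as written: -285.8 kJ
eq. 2 reversed: +296.8 kJ
eq. 3: not needed.
eq. 4 as written: -608.8 kJ
Combining the equations, ΔH_rxn = (1)·(-285.8) + (-1)·(-296.8) + (1)·(-608.8) = -597.8 kJ

ΔH_rxn = -597.8 kJ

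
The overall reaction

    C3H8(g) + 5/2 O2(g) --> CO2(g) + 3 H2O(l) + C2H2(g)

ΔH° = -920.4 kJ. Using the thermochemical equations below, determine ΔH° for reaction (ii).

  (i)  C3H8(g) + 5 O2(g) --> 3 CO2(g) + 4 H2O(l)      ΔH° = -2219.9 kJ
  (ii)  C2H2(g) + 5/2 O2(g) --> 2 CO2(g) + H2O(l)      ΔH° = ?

ΔH° = -1299.5 kJ

(i) as written: -2219.9 kJ
(ii) reversed: contributes −x
-920.4 = (-2219.9) − x
x = (-920.4 − (-2219.9)) / (-1) = -1299.5 kJ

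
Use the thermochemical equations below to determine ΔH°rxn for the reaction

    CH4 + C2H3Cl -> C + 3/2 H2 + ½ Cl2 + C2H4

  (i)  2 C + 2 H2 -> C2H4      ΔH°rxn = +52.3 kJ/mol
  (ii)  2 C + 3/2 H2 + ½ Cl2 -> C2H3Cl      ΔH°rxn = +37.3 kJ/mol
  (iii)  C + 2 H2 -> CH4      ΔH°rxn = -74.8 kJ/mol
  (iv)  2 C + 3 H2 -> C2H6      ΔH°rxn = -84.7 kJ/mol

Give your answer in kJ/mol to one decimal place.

(i) as written (C2H4 already on the product side): +52.3 kJ/mol
(ii) reversed (C2H3Cl must end up as a reactant): -37.3 kJ/mol
(iii) reversed (reverse to put CH4 on the reactant side): +74.8 kJ/mol
(iv): not needed (C2H6 appears nowhere else).
ΔH°rxn = (+52.3) + (-37.3) + (+74.8) = 89.8 kJ/mol

ΔH°rxn = 89.8 kJ/mol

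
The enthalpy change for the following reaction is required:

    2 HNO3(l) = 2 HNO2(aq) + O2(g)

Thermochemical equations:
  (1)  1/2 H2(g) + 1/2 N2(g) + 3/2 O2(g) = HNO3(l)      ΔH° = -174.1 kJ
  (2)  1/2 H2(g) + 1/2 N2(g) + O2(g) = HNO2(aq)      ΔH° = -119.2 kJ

ΔH° = 109.8 kJ

(1) reversed and × 2 (reverse to put HNO3(l) on the reactant side; scale by 2 for the 2 HNO3(l)): (-2)·(-174.1) = +348.2 kJ
(2) × 2 (scale by 2 for the 2 HNO2(aq)): (2)·(-119.2) = -238.4 kJ
ΔH° = (-2)·(-174.1) + (2)·(-119.2) = 109.8 kJ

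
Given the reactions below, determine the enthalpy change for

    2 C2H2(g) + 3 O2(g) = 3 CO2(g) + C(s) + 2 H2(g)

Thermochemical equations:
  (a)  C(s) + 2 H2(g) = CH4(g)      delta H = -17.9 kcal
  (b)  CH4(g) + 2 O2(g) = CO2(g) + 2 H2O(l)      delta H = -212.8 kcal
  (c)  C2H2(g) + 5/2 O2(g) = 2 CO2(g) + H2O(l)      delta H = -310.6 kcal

delta H = -390.5 kcal

(a) reversed: +17.9 kcal
(b) reversed: +212.8 kcal
(c) × 2: (2)·(-310.6) = -621.2 kcal
Combining the equations, delta H = (-1)·(-17.9) + (-1)·(-212.8) + (2)·(-310.6) = -390.5 kcal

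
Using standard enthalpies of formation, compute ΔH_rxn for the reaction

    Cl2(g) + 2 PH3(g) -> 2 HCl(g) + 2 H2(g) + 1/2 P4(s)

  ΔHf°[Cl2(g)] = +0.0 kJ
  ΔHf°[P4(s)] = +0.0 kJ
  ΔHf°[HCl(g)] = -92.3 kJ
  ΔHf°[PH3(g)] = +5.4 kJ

ΔH_rxn = -195.4 kJ

ΔH°rxn = Σ nΔHf°(products) − Σ nΔHf°(reactants).
Products: 2·(-92.3) + 2·(+0.0) + 1/2·(+0.0) = -184.6
Reactants: 1·(+0.0) + 2·(+5.4) = +10.8
ΔH_rxn = (-184.6) − (+10.8) = -195.4 kJ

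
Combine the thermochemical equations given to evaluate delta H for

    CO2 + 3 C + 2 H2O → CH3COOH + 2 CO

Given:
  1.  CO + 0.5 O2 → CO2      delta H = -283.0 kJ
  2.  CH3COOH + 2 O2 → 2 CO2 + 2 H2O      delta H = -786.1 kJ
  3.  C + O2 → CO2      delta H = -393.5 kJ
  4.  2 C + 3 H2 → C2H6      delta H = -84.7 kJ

eq. 1 reversed and × 2 (CO must end up as a product; scale by 2 for the 2 CO): (-2)·(-283.0) = +566.0 kJ
eq. 2 reversed (CH3COOH must end up as a product): +786.1 kJ
eq. 3 × 3: (3)·(-393.5) = -1180.5 kJ
eq. 4: not needed (H2 appears nowhere else).
delta H = (+566.0) + (+786.1) + (-1180.5) = 171.6 kJ

delta H = 171.6 kJ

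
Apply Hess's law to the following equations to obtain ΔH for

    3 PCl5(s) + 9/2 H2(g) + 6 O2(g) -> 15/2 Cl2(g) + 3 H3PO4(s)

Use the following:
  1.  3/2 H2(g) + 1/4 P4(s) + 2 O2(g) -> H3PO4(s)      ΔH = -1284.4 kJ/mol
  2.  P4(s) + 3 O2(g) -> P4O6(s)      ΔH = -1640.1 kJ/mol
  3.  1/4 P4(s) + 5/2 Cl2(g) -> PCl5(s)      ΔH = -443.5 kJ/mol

ΔH = -2522.7 kJ/mol

eq. 1 × 3: (3)·(-1284.4) = -3853.2 kJ/mol
eq. 2: not needed.
eq. 3 reversed and × 3: (-3)·(-443.5) = +1330.5 kJ/mol
Combining the equations, ΔH = (3)·(-1284.4) + (-3)·(-443.5) = -2522.7 kJ/mol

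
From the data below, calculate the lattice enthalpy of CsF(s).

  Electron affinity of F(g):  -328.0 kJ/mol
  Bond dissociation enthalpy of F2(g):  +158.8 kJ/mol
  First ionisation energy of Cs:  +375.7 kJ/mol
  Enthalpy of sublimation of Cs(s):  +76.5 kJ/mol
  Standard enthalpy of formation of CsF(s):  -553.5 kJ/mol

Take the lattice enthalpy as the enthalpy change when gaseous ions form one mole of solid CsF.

ΔHf° = 1·ΔHsub + 1·(ΣIE) + 1/2·D(F2) + 1·EA + U
-553.5 = 1·(+76.5) + 1·(+375.7) + 1/2·(+158.8) + 1·(-328.0) + U
U = -553.5 − (+203.6) = -757.1 kJ/mol

U = -757.1 kJ/mol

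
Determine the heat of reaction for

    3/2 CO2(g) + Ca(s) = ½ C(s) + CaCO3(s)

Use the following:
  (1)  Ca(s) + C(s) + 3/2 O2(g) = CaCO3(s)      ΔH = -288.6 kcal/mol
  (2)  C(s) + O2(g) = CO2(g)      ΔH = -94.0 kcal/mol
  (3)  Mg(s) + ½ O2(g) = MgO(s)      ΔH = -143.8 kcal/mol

(1) as written (CaCO3(s) already on the product side): -288.6 kcal/mol
(2) reversed and × 3/2 (reverse to put CO2(g) on the reactant side; scale by 3/2 for the 3/2 CO2(g)): (-3/2)·(-94.0) = +141.0 kcal/mol
(3): not needed (Mg(s) appears nowhere else).
By Hess's law, ΔH = (1)·(-288.6) + (-3/2)·(-94.0) = -147.6 kcal/mol

ΔH = -147.6 kcal/mol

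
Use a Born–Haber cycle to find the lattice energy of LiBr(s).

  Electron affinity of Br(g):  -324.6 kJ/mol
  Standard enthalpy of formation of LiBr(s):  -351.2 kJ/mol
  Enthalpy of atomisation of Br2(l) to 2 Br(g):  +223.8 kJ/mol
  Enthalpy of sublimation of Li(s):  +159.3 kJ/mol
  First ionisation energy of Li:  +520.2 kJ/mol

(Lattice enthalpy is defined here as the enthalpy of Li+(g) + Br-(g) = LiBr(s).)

ΔHf° = 1·ΔHsub + 1·(ΣIE) + 1/2·D(Br2) + 1·EA + U
-351.2 = 1·(+159.3) + 1·(+520.2) + 1/2·(+223.8) + 1·(-324.6) + U
U = -351.2 − (+466.8) = -818.0 kJ/mol

U = -818.0 kJ/mol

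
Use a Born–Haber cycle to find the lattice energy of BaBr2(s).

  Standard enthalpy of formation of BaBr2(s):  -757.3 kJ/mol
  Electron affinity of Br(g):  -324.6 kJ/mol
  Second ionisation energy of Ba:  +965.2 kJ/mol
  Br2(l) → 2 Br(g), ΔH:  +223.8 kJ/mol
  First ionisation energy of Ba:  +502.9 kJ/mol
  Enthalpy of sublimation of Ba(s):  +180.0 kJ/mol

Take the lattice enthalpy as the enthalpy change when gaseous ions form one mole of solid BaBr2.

U = -1980.0 kJ/mol

ΔHf° = 1·ΔHsub + 1·(ΣIE) + 1·D(Br2) + 2·EA + U
-757.3 = 1·(+180.0) + 1·(+1468.1) + 1·(+223.8) + 2·(-324.6) + U
U = -757.3 − (+1222.7) = -1980.0 kJ/mol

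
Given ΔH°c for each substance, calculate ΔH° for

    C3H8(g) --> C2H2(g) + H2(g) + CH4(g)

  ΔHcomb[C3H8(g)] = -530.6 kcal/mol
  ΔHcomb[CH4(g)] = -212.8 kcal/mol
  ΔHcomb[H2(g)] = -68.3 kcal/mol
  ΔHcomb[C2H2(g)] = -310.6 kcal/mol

Using ΔH = Σ nΔHc°(reactants) − Σ nΔHc°(products):
= [1·(-530.6)] − [1·(-310.6) + 1·(-68.3) + 1·(-212.8)]
= 61.1 kcal/mol

ΔH° = 61.1 kcal/mol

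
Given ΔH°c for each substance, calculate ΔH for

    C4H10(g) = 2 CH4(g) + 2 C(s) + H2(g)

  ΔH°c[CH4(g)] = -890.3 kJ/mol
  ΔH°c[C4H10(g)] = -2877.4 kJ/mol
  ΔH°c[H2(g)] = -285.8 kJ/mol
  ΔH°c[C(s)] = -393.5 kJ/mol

ΔH = -24.0 kJ/mol

Using ΔH = Σ nΔHc°(reactants) − Σ nΔHc°(products):
= [1·(-2877.4)] − [2·(-890.3) + 2·(-393.5) + 1·(-285.8)]
= -24.0 kJ/mol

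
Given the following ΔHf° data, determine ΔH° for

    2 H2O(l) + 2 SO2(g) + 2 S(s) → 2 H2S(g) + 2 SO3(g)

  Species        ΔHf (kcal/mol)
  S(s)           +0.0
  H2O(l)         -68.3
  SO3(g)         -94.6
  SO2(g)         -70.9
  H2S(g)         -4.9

ΔH° = 79.4 kcal/mol

ΔH°rxn = Σ nΔHf°(products) − Σ nΔHf°(reactants).
Products: 2·(-4.9) + 2·(-94.6) = -199.0
Reactants: 2·(-68.3) + 2·(-70.9) + 2·(+0.0) = -278.4
ΔH° = (-199.0) − (-278.4) = 79.4 kcal/mol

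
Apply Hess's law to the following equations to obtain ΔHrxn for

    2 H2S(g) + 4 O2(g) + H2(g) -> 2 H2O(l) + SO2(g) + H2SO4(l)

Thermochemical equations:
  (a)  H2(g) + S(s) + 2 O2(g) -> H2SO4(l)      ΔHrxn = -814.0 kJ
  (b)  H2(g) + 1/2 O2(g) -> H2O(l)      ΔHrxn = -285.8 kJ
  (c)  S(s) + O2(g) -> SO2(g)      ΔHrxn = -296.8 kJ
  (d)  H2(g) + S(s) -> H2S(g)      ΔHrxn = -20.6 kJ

(a) as written (H2SO4(l) already on the product side): -814.0 kJ
(b) × 2 (×2 to match 2 H2O(l) in the target): (2)·(-285.8) = -571.6 kJ
(c) as written (SO2(g) already on the product side): -296.8 kJ
(d) reversed and × 2 (H2S(g) must end up as a reactant; ×2 to match 2 H2S(g) in the target): (-2)·(-20.6) = +41.2 kJ
By Hess's law, ΔHrxn = (1)·(-814.0) + (2)·(-285.8) + (1)·(-296.8) + (-2)·(-20.6) = -1641.2 kJ

ΔHrxn = -1641.2 kJ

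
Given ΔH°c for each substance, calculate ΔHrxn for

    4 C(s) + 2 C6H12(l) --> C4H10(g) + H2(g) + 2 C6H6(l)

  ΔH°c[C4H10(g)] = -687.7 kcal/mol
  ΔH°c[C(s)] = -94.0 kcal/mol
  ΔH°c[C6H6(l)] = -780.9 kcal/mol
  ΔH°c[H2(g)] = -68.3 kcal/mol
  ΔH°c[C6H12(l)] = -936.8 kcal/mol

With combustion enthalpies, reactants minus products:
= [4·(-94.0) + 2·(-936.8)] − [1·(-687.7) + 1·(-68.3) + 2·(-780.9)]
= 68.2 kcal/mol

ΔHrxn = 68.2 kcal/mol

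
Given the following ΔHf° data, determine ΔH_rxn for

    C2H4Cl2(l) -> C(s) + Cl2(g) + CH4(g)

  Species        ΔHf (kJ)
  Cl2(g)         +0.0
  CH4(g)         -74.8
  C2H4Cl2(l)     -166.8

ΔH_rxn = 92.0 kJ

Products: 1·(+0.0) + 1·(+0.0) + 1·(-74.8) = -74.8
Reactants: 1·(-166.8) = -166.8
ΔH_rxn = (-74.8) − (-166.8) = 92.0 kJ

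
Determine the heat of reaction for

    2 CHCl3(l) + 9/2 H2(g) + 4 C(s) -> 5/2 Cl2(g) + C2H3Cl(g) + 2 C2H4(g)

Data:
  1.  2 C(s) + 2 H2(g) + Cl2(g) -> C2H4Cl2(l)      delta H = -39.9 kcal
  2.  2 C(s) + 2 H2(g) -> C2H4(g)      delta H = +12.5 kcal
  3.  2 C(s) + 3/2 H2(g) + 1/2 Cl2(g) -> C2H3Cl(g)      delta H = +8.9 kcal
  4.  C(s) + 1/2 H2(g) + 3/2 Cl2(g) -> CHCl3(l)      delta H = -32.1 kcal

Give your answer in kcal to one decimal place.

delta H = 98.1 kcal

eq. 1: not needed (C2H4Cl2(l) appears nowhere else).
eq. 2 × 2 (×2 to match 2 C2H4(g) in the target): (2)·(+12.5) = +25.0 kcal
eq. 3 as written (C2H3Cl(g) already on the product side): +8.9 kcal
eq. 4 reversed and × 2 (reverse to put CHCl3(l) on the reactant side; scale by 2 for the 2 CHCl3(l)): (-2)·(-32.1) = +64.2 kcal
delta H = (2)·(+12.5) + (1)·(+8.9) + (-2)·(-32.1) = 98.1 kcal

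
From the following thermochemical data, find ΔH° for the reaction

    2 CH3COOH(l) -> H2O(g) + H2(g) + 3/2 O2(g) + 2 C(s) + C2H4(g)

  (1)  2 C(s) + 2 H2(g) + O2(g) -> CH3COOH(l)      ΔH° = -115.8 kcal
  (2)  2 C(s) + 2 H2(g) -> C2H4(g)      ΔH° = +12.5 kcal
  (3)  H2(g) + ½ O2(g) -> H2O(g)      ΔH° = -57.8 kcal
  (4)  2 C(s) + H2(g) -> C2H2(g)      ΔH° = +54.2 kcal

ΔH° = 186.3 kcal

(1) reversed and × 2 (reverse to put CH3COOH(l) on the reactant side; scale by 2 for the 2 CH3COOH(l)): (-2)·(-115.8) = +231.6 kcal
(2) as written (C2H4(g) already on the product side): +12.5 kcal
(3) as written (H2O(g) already on the product side): -57.8 kcal
(4): not needed (C2H2(g) appears nowhere else).
Summing the manipulated equations, ΔH° = (+231.6) + (+12.5) + (-57.8) = 186.3 kcal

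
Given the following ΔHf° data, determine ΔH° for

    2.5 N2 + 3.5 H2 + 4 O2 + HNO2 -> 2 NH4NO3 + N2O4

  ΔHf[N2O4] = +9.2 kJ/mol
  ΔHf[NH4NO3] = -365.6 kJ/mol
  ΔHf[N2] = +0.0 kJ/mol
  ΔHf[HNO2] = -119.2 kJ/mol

Products: 2·(-365.6) + 1·(+9.2) = -722.0
Reactants: 5/2·(+0.0) + 7/2·(+0.0) + 4·(+0.0) + 1·(-119.2) = -119.2
ΔH° = (-722.0) − (-119.2) = -602.8 kJ/mol

ΔH° = -602.8 kJ/mol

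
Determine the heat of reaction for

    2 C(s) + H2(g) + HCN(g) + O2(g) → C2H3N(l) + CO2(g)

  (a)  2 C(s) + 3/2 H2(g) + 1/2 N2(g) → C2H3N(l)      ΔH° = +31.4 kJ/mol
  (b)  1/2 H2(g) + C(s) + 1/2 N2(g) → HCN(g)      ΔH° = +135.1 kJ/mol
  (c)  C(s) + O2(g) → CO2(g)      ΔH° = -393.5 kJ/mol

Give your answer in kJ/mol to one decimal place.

(a) as written (C2H3N(l) already on the product side): +31.4 kJ/mol
(b) reversed (reverse to put HCN(g) on the reactant side): -135.1 kJ/mol
(c) as written (CO2(g) already on the product side): -393.5 kJ/mol
ΔH° = (+31.4) + (-135.1) + (-393.5) = -497.2 kJ/mol

ΔH° = -497.2 kJ/mol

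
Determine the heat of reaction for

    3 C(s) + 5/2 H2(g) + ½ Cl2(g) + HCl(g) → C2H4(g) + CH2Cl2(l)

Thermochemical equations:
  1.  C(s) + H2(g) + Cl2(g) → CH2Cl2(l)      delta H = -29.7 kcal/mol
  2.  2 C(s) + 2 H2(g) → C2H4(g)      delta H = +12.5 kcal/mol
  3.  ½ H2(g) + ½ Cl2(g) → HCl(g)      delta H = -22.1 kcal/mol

eq. 1 as written (CH2Cl2(l) already on the product side): -29.7 kcal/mol
eq. 2 as written (C2H4(g) already on the product side): +12.5 kcal/mol
eq. 3 reversed (reverse to put HCl(g) on the reactant side): +22.1 kcal/mol
By Hess's law, delta H = (-29.7) + (+12.5) + (+22.1) = 4.9 kcal/mol

delta H = 4.9 kcal/mol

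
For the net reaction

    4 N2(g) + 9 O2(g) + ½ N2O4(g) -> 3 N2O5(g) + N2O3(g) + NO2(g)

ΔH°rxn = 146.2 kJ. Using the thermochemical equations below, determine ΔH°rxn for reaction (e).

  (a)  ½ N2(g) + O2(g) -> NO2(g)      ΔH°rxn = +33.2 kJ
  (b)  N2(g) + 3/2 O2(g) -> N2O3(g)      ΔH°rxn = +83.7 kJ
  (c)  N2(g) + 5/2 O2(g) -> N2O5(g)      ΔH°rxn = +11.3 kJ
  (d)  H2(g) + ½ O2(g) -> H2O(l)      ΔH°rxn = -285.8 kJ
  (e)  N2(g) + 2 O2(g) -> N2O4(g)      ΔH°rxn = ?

ΔH°rxn = 9.2 kJ

(a) as written (NO2(g) already on the product side): +33.2 kJ
(b) as written (N2O3(g) already on the product side): +83.7 kJ
(c) × 3 (×3 to match 3 N2O5(g) in the target): (3)·(+11.3) = +33.9 kJ
(d): not needed (H2O(l) appears nowhere else).
(e) reversed and × 1/2 (reverse to put N2O4(g) on the reactant side; ×1/2 to match 1/2 N2O4(g) in the target): contributes −1/2·x
+146.2 = (+33.2) + (+83.7) + (+33.9) − 1/2·x
x = (+146.2 − (+150.8)) / (-1/2) = 9.2 kJ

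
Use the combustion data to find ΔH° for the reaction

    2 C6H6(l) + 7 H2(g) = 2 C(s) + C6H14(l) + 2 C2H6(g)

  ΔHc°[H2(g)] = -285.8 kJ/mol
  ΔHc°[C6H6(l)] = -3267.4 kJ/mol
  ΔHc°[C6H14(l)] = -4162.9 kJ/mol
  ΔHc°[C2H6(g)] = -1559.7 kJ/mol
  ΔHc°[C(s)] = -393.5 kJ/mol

ΔH° = -466.1 kJ/mol

Using ΔH = Σ nΔHc°(reactants) − Σ nΔHc°(products):
= [2·(-3267.4) + 7·(-285.8)] − [2·(-393.5) + 1·(-4162.9) + 2·(-1559.7)]
= -466.1 kJ/mol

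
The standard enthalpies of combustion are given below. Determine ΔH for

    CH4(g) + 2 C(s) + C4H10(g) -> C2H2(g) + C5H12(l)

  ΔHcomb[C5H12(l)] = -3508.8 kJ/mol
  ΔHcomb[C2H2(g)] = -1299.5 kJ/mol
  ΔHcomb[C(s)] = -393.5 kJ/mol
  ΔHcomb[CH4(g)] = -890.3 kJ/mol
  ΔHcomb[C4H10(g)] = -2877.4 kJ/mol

With combustion enthalpies, reactants minus products:
= [1·(-890.3) + 2·(-393.5) + 1·(-2877.4)] − [1·(-1299.5) + 1·(-3508.8)]
= 253.6 kJ/mol

ΔH = 253.6 kJ/mol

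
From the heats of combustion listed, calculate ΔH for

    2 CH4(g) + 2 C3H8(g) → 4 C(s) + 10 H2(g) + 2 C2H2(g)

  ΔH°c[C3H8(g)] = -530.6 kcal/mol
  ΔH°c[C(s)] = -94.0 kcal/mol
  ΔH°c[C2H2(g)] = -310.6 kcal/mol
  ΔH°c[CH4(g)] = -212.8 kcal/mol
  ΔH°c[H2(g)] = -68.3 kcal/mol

Using ΔH = Σ nΔHc°(reactants) − Σ nΔHc°(products):
= [2·(-212.8) + 2·(-530.6)] − [4·(-94.0) + 10·(-68.3) + 2·(-310.6)]
= 193.4 kcal/mol

ΔH = 193.4 kcal/mol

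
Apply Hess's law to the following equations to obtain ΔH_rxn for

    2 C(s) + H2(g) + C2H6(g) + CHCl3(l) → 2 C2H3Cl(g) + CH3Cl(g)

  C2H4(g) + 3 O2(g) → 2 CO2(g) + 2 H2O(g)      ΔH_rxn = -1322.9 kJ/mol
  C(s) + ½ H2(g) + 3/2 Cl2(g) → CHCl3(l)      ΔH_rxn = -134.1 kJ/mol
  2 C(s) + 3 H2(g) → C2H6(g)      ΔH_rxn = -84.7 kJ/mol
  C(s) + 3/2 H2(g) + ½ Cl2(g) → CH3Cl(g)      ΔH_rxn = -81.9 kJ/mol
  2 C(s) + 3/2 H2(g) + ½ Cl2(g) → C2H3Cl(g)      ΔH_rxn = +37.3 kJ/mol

ΔH_rxn = 211.5 kJ/mol

equation 1: not needed (O2(g) appears nowhere else).
equation 2 reversed (CHCl3(l) must end up as a reactant): +134.1 kJ/mol
equation 3 reversed (reverse to put C2H6(g) on the reactant side): +84.7 kJ/mol
equation 4 as written (CH3Cl(g) already on the product side): -81.9 kJ/mol
equation 5 × 2 (×2 to match 2 C2H3Cl(g) in the target): (2)·(+37.3) = +74.6 kJ/mol
ΔH_rxn = (+134.1) + (+84.7) + (-81.9) + (+74.6) = 211.5 kJ/mol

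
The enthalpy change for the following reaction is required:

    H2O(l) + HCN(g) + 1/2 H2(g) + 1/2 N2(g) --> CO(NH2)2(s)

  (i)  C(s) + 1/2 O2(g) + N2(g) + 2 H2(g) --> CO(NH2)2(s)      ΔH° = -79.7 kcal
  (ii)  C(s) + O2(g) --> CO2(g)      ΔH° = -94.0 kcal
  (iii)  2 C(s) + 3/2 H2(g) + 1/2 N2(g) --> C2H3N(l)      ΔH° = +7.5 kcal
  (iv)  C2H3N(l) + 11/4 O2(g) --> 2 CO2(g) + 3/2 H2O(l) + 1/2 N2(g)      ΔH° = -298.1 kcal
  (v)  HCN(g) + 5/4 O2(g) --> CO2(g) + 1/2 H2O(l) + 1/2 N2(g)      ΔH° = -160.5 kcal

ΔH° = -43.6 kcal

(i) as written: -79.7 kcal
(ii) as written: -94.0 kcal
(iii) reversed: -7.5 kcal
(iv) reversed: +298.1 kcal
(v) as written: -160.5 kcal
Combining the equations, ΔH° = (1)·(-79.7) + (1)·(-94.0) + (-1)·(+7.5) + (-1)·(-298.1) + (1)·(-160.5) = -43.6 kcal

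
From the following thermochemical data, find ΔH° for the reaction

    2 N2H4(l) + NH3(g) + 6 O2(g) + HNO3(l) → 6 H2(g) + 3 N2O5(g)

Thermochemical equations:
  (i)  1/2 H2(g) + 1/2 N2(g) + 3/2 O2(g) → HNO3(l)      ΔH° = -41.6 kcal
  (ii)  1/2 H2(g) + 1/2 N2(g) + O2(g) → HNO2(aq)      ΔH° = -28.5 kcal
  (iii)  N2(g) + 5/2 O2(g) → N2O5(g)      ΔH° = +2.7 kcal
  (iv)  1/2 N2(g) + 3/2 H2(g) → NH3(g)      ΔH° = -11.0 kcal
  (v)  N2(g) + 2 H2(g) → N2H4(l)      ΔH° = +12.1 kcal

(i) reversed (HNO3(l) must end up as a reactant): +41.6 kcal
(ii): not needed (HNO2(aq) appears nowhere else).
(iii) × 3 (scale by 3 for the 3 N2O5(g)): (3)·(+2.7) = +8.1 kcal
(iv) reversed (NH3(g) must end up as a reactant): +11.0 kcal
(v) reversed and × 2 (reverse to put N2H4(l) on the reactant side; scale by 2 for the 2 N2H4(l)): (-2)·(+12.1) = -24.2 kcal
ΔH° = (+41.6) + (+8.1) + (+11.0) + (-24.2) = 36.5 kcal

ΔH° = 36.5 kcal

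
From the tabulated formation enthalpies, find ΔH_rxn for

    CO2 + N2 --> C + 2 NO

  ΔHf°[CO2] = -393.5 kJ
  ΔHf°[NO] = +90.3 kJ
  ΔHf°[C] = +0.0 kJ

Products: 1·(+0.0) + 2·(+90.3) = +180.6
Reactants: 1·(-393.5) + 1·(+0.0) = -393.5
ΔH_rxn = (+180.6) − (-393.5) = 574.1 kJ

ΔH_rxn = 574.1 kJ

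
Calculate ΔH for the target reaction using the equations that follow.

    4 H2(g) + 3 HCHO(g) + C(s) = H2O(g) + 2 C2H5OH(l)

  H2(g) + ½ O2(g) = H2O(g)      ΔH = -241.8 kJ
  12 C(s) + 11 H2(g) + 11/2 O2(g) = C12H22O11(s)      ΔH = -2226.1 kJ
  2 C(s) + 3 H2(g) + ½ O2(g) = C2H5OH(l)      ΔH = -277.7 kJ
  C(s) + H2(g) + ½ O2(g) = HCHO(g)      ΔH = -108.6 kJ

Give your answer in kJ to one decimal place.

ΔH = -471.4 kJ

equation 1 as written (H2O(g) already on the product side): -241.8 kJ
equation 2: not needed (C12H22O11(s) appears nowhere else).
equation 3 × 2 (scale by 2 for the 2 C2H5OH(l)): (2)·(-277.7) = -555.4 kJ
equation 4 reversed and × 3 (reverse to put HCHO(g) on the reactant side; ×3 to match 3 HCHO(g) in the target): (-3)·(-108.6) = +325.8 kJ
ΔH = (-241.8) + (-555.4) + (+325.8) = -471.4 kJ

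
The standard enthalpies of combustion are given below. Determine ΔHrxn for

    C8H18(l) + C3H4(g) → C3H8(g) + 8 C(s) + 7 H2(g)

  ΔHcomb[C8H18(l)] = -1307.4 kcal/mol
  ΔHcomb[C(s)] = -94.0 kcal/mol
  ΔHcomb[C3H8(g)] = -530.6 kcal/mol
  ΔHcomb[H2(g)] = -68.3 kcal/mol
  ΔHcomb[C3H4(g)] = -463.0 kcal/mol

With combustion enthalpies, reactants minus products:
= [1·(-1307.4) + 1·(-463.0)] − [1·(-530.6) + 8·(-94.0) + 7·(-68.3)]
= -9.7 kcal/mol

ΔHrxn = -9.7 kcal/mol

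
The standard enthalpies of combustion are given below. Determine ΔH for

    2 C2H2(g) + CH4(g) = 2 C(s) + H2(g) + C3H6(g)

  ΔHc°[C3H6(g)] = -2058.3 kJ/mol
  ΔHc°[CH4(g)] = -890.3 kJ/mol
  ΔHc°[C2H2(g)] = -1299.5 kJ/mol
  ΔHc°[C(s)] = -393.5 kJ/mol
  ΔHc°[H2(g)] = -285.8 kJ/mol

ΔH = -358.2 kJ/mol

Using ΔH = Σ nΔHc°(reactants) − Σ nΔHc°(products):
= [2·(-1299.5) + 1·(-890.3)] − [2·(-393.5) + 1·(-285.8) + 1·(-2058.3)]
= -358.2 kJ/mol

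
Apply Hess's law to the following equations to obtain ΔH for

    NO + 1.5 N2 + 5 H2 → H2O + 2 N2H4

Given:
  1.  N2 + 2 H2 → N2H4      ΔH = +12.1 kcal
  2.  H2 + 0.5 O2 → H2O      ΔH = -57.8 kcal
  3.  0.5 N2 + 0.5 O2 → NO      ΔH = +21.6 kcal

ΔH = -55.2 kcal

eq. 1 × 2 (×2 to match 2 N2H4 in the target): (2)·(+12.1) = +24.2 kcal
eq. 2 as written (H2O already on the product side): -57.8 kcal
eq. 3 reversed (NO must end up as a reactant): -21.6 kcal
ΔH = (2)·(+12.1) + (1)·(-57.8) + (-1)·(+21.6) = -55.2 kcal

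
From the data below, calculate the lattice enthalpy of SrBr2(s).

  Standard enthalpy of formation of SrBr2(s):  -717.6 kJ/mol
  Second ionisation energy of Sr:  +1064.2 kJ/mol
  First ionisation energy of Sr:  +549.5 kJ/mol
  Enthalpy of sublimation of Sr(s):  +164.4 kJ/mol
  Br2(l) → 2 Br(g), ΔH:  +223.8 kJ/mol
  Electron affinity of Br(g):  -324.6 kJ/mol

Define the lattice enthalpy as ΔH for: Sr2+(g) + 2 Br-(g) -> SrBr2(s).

ΔHf° = 1·ΔHsub + 1·(ΣIE) + 1·D(Br2) + 2·EA + U
-717.6 = 1·(+164.4) + 1·(+1613.7) + 1·(+223.8) + 2·(-324.6) + U
U = -717.6 − (+1352.7) = -2070.3 kJ/mol

U = -2070.3 kJ/mol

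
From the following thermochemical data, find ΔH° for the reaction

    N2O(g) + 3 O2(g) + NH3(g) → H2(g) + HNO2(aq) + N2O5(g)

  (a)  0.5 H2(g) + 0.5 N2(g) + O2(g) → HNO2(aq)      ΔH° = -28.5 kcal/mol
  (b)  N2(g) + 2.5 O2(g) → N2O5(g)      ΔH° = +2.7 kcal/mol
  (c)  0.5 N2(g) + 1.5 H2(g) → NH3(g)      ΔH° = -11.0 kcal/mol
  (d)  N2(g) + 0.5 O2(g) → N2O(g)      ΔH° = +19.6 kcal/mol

(a) as written (HNO2(aq) already on the product side): -28.5 kcal/mol
(b) as written (N2O5(g) already on the product side): +2.7 kcal/mol
(c) reversed (NH3(g) must end up as a reactant): +11.0 kcal/mol
(d) reversed (reverse to put N2O(g) on the reactant side): -19.6 kcal/mol
Summing the manipulated equations, ΔH° = (1)·(-28.5) + (1)·(+2.7) + (-1)·(-11.0) + (-1)·(+19.6) = -34.4 kcal/mol

ΔH° = -34.4 kcal/mol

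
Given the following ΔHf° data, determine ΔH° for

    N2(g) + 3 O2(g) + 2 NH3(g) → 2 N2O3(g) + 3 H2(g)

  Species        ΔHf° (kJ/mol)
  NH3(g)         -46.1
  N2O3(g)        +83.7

Products: 2·(+83.7) + 3·(+0.0) = +167.4
Reactants: 1·(+0.0) + 3·(+0.0) + 2·(-46.1) = -92.2
ΔH° = (+167.4) − (-92.2) = 259.6 kJ/mol

ΔH° = 259.6 kJ/mol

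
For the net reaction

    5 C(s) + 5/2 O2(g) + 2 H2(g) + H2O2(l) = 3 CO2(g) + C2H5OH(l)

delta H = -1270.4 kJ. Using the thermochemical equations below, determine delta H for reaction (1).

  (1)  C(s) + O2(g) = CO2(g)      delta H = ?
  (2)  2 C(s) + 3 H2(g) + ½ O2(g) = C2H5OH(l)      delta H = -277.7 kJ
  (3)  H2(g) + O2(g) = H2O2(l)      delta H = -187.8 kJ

(1) × 3 (scale by 3 for the 3 CO2(g)): contributes 3·x
(2) as written (C2H5OH(l) already on the product side): -277.7 kJ
(3) reversed (H2O2(l) must end up as a reactant): +187.8 kJ
-1270.4 = (-277.7) + (+187.8) + 3·x
x = (-1270.4 − (-89.9)) / (3) = -393.5 kJ

delta H = -393.5 kJ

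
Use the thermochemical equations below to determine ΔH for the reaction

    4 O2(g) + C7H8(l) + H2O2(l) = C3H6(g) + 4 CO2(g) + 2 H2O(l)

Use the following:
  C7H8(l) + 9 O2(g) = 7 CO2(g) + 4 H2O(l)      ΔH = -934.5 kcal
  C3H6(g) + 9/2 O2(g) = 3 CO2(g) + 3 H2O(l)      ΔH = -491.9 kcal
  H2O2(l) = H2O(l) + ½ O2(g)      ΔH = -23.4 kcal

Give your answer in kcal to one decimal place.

ΔH = -466.0 kcal

equation 1 as written (C7H8(l) already on the reactant side): -934.5 kcal
equation 2 reversed (C3H6(g) must end up as a product): +491.9 kcal
equation 3 as written (H2O2(l) already on the reactant side): -23.4 kcal
By Hess's law, ΔH = (1)·(-934.5) + (-1)·(-491.9) + (1)·(-23.4) = -466.0 kcal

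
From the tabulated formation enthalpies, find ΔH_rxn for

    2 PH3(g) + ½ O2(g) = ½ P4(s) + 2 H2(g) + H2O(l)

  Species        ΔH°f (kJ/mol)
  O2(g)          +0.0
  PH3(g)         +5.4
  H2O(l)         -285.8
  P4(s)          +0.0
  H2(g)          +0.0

Products: 1/2·(+0.0) + 2·(+0.0) + 1·(-285.8) = -285.8
Reactants: 2·(+5.4) + 1/2·(+0.0) = +10.8
ΔH_rxn = (-285.8) − (+10.8) = -296.6 kJ/mol

ΔH_rxn = -296.6 kJ/mol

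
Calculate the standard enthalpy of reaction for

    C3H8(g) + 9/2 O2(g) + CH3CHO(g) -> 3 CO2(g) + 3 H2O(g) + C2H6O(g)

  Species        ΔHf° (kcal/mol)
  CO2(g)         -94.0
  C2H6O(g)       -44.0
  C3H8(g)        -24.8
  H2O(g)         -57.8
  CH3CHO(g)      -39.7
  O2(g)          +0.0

Products: 3·(-94.0) + 3·(-57.8) + 1·(-44.0) = -499.4
Reactants: 1·(-24.8) + 9/2·(+0.0) + 1·(-39.7) = -64.5
ΔH_rxn = (-499.4) − (-64.5) = -434.9 kcal/mol

ΔH_rxn = -434.9 kcal/mol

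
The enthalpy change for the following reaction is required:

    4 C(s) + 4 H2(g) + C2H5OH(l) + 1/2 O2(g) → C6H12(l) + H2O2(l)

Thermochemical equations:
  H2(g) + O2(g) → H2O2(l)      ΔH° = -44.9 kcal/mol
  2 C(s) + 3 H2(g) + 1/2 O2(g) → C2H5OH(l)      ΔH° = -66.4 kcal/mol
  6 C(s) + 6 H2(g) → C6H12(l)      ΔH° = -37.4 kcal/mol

equation 1 as written: -44.9 kcal/mol
equation 2 reversed: +66.4 kcal/mol
equation 3 as written: -37.4 kcal/mol
By Hess's law, ΔH° = (-44.9) + (+66.4) + (-37.4) = -15.9 kcal/mol

ΔH° = -15.9 kcal/mol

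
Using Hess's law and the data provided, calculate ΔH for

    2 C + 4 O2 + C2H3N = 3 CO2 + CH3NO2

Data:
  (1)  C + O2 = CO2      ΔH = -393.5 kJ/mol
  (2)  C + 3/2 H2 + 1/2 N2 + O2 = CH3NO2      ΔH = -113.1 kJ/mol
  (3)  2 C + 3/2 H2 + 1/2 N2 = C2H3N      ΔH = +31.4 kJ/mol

ΔH = -1325.0 kJ/mol

(1) × 3 (scale by 3 for the 3 CO2): (3)·(-393.5) = -1180.5 kJ/mol
(2) as written (CH3NO2 already on the product side): -113.1 kJ/mol
(3) reversed (C2H3N must end up as a reactant): -31.4 kJ/mol
Summing the manipulated equations, ΔH = (-1180.5) + (-113.1) + (-31.4) = -1325.0 kJ/mol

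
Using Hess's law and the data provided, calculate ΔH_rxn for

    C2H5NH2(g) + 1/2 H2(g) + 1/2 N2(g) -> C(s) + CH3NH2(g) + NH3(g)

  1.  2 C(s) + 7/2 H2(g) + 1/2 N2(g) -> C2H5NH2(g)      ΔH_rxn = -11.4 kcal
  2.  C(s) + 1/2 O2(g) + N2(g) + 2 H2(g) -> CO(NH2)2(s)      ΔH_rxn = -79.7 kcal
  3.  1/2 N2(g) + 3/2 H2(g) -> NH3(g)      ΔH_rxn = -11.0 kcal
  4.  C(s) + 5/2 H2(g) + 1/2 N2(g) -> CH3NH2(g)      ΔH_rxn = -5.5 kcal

ΔH_rxn = -5.1 kcal

eq. 1 reversed: +11.4 kcal
eq. 2: not needed.
eq. 3 as written: -11.0 kcal
eq. 4 as written: -5.5 kcal
Summing the manipulated equations, ΔH_rxn = (+11.4) + (-11.0) + (-5.5) = -5.1 kcal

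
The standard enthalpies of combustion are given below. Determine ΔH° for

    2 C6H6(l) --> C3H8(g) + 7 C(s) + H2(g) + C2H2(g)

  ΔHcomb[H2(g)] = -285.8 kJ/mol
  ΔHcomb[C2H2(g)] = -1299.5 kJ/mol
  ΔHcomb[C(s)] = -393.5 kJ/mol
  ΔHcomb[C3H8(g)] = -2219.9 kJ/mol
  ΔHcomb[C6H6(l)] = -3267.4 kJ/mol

ΔH° = 24.9 kJ/mol

Using ΔH = Σ nΔHc°(reactants) − Σ nΔHc°(products):
= [2·(-3267.4)] − [1·(-2219.9) + 7·(-393.5) + 1·(-285.8) + 1·(-1299.5)]
= 24.9 kJ/mol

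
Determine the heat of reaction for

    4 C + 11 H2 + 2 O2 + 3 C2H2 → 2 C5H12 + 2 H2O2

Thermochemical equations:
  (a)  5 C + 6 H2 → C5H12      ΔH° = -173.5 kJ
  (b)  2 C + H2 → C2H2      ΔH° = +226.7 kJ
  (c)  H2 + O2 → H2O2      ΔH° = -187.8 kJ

ΔH° = -1402.7 kJ

(a) × 2: (2)·(-173.5) = -347.0 kJ
(b) reversed and × 3: (-3)·(+226.7) = -680.1 kJ
(c) × 2: (2)·(-187.8) = -375.6 kJ
By Hess's law, ΔH° = (-347.0) + (-680.1) + (-375.6) = -1402.7 kJ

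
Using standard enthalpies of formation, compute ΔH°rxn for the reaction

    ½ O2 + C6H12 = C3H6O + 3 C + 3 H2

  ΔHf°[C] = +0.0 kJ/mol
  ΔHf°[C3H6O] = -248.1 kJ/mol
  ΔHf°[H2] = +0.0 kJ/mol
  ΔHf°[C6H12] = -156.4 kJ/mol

Products: 1·(-248.1) + 3·(+0.0) + 3·(+0.0) = -248.1
Reactants: 1/2·(+0.0) + 1·(-156.4) = -156.4
ΔH°rxn = (-248.1) − (-156.4) = -91.7 kJ/mol

ΔH°rxn = -91.7 kJ/mol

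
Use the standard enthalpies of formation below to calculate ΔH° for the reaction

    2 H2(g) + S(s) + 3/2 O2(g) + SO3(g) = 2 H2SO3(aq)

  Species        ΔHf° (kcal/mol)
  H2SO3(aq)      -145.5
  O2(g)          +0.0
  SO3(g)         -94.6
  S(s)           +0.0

ΔH° = -196.4 kcal/mol

Products: 2·(-145.5) = -291.0
Reactants: 2·(+0.0) + 1·(+0.0) + 3/2·(+0.0) + 1·(-94.6) = -94.6
ΔH° = (-291.0) − (-94.6) = -196.4 kcal/mol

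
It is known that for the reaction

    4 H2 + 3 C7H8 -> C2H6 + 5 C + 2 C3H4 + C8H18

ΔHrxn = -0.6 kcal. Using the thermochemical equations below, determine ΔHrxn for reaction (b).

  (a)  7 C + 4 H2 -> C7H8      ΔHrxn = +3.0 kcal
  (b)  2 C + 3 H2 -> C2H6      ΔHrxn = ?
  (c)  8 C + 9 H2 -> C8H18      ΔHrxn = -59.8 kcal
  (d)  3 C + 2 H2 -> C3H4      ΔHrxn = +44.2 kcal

(a) reversed and × 3 (reverse to put C7H8 on the reactant side; scale by 3 for the 3 C7H8): (-3)·(+3.0) = -9.0 kcal
(b) as written (C2H6 already on the product side): contributes x
(c) as written (C8H18 already on the product side): -59.8 kcal
(d) × 2 (scale by 2 for the 2 C3H4): (2)·(+44.2) = +88.4 kcal
-0.6 = (-9.0) + (-59.8) + (+88.4) + x
x = (-0.6 − (+19.6)) / (1) = -20.2 kcal

ΔHrxn = -20.2 kcal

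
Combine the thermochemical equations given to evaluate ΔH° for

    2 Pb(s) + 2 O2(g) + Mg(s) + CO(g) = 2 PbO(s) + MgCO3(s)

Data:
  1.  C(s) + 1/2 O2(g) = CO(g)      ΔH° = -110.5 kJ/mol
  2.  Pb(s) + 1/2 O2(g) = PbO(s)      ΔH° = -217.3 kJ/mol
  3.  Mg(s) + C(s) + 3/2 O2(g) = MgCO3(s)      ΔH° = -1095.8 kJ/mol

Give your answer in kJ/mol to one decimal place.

eq. 1 reversed (reverse to put CO(g) on the reactant side): +110.5 kJ/mol
eq. 2 × 2 (scale by 2 for the 2 PbO(s)): (2)·(-217.3) = -434.6 kJ/mol
eq. 3 as written (MgCO3(s) already on the product side): -1095.8 kJ/mol
ΔH° = (+110.5) + (-434.6) + (-1095.8) = -1419.9 kJ/mol

ΔH° = -1419.9 kJ/mol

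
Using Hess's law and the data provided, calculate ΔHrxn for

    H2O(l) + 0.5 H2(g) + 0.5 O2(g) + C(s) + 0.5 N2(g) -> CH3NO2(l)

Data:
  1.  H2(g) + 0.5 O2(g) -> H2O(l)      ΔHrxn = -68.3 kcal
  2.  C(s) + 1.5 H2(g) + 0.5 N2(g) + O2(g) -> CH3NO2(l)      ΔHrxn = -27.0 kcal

eq. 1 reversed (H2O(l) must end up as a reactant): +68.3 kcal
eq. 2 as written (CH3NO2(l) already on the product side): -27.0 kcal
ΔHrxn = (-1)·(-68.3) + (1)·(-27.0) = 41.3 kcal

ΔHrxn = 41.3 kcal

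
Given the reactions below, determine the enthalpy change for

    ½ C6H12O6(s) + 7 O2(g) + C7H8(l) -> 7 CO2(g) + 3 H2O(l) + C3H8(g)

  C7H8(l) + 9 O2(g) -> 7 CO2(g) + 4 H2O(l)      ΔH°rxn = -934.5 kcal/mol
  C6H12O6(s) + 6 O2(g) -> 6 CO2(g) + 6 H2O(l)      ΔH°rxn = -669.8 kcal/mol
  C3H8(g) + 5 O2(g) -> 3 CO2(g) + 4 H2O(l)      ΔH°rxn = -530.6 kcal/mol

ΔH°rxn = -738.8 kcal/mol

equation 1 as written (C7H8(l) already on the reactant side): -934.5 kcal/mol
equation 2 × 1/2 (scale by 1/2 for the 1/2 C6H12O6(s)): (1/2)·(-669.8) = -334.9 kcal/mol
equation 3 reversed (reverse to put C3H8(g) on the product side): +530.6 kcal/mol
ΔH°rxn = (-934.5) + (-334.9) + (+530.6) = -738.8 kcal/mol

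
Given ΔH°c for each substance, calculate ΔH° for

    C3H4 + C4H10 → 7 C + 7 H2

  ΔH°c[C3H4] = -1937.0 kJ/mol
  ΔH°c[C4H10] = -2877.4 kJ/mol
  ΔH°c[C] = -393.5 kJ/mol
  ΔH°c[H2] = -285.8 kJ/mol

ΔH° = -59.3 kJ/mol

Using ΔH = Σ nΔHc°(reactants) − Σ nΔHc°(products):
= [1·(-1937.0) + 1·(-2877.4)] − [7·(-393.5) + 7·(-285.8)]
= -59.3 kJ/mol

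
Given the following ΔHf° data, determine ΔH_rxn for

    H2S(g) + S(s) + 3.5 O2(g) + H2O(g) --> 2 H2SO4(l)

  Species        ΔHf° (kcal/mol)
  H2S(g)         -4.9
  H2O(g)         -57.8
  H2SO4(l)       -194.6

Products: 2·(-194.6) = -389.2
Reactants: 1·(-4.9) + 1·(+0.0) + 7/2·(+0.0) + 1·(-57.8) = -62.7
ΔH_rxn = (-389.2) − (-62.7) = -326.5 kcal/mol

ΔH_rxn = -326.5 kcal/mol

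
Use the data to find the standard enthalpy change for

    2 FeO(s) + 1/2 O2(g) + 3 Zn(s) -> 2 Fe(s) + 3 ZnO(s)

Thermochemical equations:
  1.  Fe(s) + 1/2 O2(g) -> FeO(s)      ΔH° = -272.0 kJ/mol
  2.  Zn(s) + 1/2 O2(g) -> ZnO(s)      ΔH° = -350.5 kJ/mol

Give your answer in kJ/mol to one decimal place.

ΔH° = -507.5 kJ/mol

eq. 1 reversed and × 2 (FeO(s) must end up as a reactant; scale by 2 for the 2 FeO(s)): (-2)·(-272.0) = +544.0 kJ/mol
eq. 2 × 3 (×3 to match 3 ZnO(s) in the target): (3)·(-350.5) = -1051.5 kJ/mol
Summing the manipulated equations, ΔH° = (-2)·(-272.0) + (3)·(-350.5) = -507.5 kJ/mol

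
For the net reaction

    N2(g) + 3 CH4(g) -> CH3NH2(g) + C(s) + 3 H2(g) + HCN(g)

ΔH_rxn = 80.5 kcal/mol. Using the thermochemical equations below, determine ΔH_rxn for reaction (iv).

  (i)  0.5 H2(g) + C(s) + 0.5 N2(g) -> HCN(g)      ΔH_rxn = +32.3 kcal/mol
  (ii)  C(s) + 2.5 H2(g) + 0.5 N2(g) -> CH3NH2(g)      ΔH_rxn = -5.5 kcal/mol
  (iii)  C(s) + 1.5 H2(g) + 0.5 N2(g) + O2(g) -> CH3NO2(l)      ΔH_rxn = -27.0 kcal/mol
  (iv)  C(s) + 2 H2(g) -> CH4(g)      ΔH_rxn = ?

ΔH_rxn = -17.9 kcal/mol

(i) as written: +32.3 kcal/mol
(ii) as written: -5.5 kcal/mol
(iii): not needed.
(iv) reversed and × 3: contributes −3·x
+80.5 = (+32.3) + (-5.5) − 3·x
x = (+80.5 − (+26.8)) / (-3) = -17.9 kcal/mol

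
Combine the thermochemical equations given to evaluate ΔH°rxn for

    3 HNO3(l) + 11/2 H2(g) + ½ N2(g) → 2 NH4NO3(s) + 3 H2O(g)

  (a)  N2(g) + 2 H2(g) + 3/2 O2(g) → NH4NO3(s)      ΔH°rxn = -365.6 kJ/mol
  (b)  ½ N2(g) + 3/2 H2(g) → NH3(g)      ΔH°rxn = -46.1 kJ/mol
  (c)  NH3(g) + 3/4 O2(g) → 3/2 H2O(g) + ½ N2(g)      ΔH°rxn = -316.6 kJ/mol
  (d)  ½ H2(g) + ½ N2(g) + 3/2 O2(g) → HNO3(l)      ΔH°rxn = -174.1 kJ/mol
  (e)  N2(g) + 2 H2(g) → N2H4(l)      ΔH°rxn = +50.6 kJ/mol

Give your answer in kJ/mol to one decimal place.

ΔH°rxn = -934.3 kJ/mol

(a) × 2 (scale by 2 for the 2 NH4NO3(s)): (2)·(-365.6) = -731.2 kJ/mol
(b) × 2: (2)·(-46.1) = -92.2 kJ/mol
(c) × 2 (×2 to match 3 H2O(g) in the target): (2)·(-316.6) = -633.2 kJ/mol
(d) reversed and × 3 (reverse to put HNO3(l) on the reactant side; ×3 to match 3 HNO3(l) in the target): (-3)·(-174.1) = +522.3 kJ/mol
(e): not needed (N2H4(l) appears nowhere else).
By Hess's law, ΔH°rxn = (2)·(-365.6) + (2)·(-46.1) + (2)·(-316.6) + (-3)·(-174.1) = -934.3 kJ/mol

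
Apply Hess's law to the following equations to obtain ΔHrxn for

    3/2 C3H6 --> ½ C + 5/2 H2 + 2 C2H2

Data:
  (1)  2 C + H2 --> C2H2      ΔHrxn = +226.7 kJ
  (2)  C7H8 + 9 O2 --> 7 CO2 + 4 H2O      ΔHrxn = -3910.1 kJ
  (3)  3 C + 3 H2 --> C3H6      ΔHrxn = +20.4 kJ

(1) × 2: (2)·(+226.7) = +453.4 kJ
(2): not needed.
(3) reversed and × 3/2: (-3/2)·(+20.4) = -30.6 kJ
ΔHrxn = (2)·(+226.7) + (-3/2)·(+20.4) = 422.8 kJ

ΔHrxn = 422.8 kJ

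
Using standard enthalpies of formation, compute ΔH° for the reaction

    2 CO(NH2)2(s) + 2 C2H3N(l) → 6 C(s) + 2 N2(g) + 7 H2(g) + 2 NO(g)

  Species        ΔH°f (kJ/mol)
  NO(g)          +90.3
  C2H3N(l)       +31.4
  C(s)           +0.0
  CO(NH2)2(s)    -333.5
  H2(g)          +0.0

Products: 6·(+0.0) + 2·(+0.0) + 7·(+0.0) + 2·(+90.3) = +180.6
Reactants: 2·(-333.5) + 2·(+31.4) = -604.2
ΔH° = (+180.6) − (-604.2) = 784.8 kJ/mol

ΔH° = 784.8 kJ/mol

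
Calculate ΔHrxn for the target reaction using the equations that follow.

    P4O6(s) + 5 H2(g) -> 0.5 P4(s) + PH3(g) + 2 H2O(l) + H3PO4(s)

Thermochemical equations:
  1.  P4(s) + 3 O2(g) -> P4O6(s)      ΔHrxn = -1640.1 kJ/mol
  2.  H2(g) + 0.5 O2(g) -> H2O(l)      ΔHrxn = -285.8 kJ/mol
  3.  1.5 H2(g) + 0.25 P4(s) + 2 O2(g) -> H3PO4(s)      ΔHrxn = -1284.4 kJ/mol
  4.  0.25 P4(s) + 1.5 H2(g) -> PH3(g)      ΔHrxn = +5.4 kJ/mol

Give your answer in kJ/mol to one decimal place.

eq. 1 reversed: +1640.1 kJ/mol
eq. 2 × 2: (2)·(-285.8) = -571.6 kJ/mol
eq. 3 as written: -1284.4 kJ/mol
eq. 4 as written: +5.4 kJ/mol
Since enthalpy is a state function, ΔHrxn = (+1640.1) + (-571.6) + (-1284.4) + (+5.4) = -210.5 kJ/mol

ΔHrxn = -210.5 kJ/mol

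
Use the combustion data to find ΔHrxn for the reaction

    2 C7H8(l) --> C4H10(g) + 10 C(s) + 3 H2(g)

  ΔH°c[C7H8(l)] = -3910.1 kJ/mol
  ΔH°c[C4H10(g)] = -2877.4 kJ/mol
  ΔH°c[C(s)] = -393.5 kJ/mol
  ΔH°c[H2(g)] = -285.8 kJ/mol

With combustion enthalpies, reactants minus products:
= [2·(-3910.1)] − [1·(-2877.4) + 10·(-393.5) + 3·(-285.8)]
= -150.4 kJ/mol

ΔHrxn = -150.4 kJ/mol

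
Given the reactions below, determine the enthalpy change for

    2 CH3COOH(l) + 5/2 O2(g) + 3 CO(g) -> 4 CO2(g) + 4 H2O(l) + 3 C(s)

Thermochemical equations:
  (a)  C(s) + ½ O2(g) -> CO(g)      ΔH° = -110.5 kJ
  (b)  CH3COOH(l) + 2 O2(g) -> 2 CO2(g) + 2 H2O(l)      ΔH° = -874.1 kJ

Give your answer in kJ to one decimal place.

(a) reversed and × 3: (-3)·(-110.5) = +331.5 kJ
(b) × 2: (2)·(-874.1) = -1748.2 kJ
ΔH° = (+331.5) + (-1748.2) = -1416.7 kJ

ΔH° = -1416.7 kJ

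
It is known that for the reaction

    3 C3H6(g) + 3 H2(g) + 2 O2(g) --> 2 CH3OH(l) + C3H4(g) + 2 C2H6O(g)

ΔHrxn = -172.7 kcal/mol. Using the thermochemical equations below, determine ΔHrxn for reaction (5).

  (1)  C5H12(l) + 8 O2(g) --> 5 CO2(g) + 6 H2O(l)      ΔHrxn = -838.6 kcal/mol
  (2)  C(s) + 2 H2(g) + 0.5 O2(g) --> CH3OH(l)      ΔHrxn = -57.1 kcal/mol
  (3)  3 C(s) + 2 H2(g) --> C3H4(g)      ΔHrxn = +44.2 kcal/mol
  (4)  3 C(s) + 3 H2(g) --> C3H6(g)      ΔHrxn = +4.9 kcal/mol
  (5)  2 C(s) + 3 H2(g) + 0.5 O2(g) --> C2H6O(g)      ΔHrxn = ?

ΔHrxn = -44.0 kcal/mol

(1): not needed (H2O(l) appears nowhere else).
(2) × 2 (×2 to match 2 CH3OH(l) in the target): (2)·(-57.1) = -114.2 kcal/mol
(3) as written (C3H4(g) already on the product side): +44.2 kcal/mol
(4) reversed and × 3 (reverse to put C3H6(g) on the reactant side; scale by 3 for the 3 C3H6(g)): (-3)·(+4.9) = -14.7 kcal/mol
(5) × 2 (scale by 2 for the 2 C2H6O(g)): contributes 2·x
-172.7 = (-114.2) + (+44.2) + (-14.7) + 2·x
x = (-172.7 − (-84.7)) / (2) = -44.0 kcal/mol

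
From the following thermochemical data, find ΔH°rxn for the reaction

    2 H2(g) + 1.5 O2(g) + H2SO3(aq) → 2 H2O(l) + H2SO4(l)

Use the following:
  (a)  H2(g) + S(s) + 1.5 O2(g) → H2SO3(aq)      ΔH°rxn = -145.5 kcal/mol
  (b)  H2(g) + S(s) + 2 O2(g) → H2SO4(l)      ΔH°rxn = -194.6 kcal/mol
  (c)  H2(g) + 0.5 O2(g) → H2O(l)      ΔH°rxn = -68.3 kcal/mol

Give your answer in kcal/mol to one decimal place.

ΔH°rxn = -185.7 kcal/mol

(a) reversed: +145.5 kcal/mol
(b) as written: -194.6 kcal/mol
(c) × 2: (2)·(-68.3) = -136.6 kcal/mol
ΔH°rxn = (+145.5) + (-194.6) + (-136.6) = -185.7 kcal/mol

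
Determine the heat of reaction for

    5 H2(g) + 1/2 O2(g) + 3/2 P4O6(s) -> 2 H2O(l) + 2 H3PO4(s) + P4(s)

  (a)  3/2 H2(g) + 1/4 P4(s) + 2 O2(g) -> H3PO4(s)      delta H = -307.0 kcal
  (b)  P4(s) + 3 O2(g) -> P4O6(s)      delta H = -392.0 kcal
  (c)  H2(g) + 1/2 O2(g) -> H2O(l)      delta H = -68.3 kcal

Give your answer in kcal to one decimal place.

(a) × 2: (2)·(-307.0) = -614.0 kcal
(b) reversed and × 3/2: (-3/2)·(-392.0) = +588.0 kcal
(c) × 2: (2)·(-68.3) = -136.6 kcal
delta H = (-614.0) + (+588.0) + (-136.6) = -162.6 kcal

delta H = -162.6 kcal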